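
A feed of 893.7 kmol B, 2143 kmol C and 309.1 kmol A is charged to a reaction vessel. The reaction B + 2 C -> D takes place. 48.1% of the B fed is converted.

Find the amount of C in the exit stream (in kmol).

1280 kmol

B reacted = 0.481 × 893.7 = 429.9 kmol; ν_B = −1, so ξ = 429.9/1 = 429.9 kmol.
Outlet amounts (n = n₀ + ν ξ):
  B: 893.7 − 1(429.9) = 463.8
  C: 2143 − 2(429.9) = 1283
  D: 0 + 1(429.9) = 429.9
  A: 309.1 (inert)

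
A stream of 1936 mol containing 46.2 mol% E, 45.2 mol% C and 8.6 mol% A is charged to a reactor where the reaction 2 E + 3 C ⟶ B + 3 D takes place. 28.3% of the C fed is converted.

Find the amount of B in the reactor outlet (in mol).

82.5 mol

C reacted = 0.283 × 875.1 = 247.6 mol; ν_C = −3, so ξ = 247.6/3 = 82.55 mol.
Outlet amounts (n = n₀ + ν ξ):
  E: 894.4 − 2(82.55) = 729.3
  C: 875.1 − 3(82.55) = 627.4
  B: 0 + 1(82.55) = 82.55
  D: 0 + 3(82.55) = 247.6
  A: 166.5 (inert)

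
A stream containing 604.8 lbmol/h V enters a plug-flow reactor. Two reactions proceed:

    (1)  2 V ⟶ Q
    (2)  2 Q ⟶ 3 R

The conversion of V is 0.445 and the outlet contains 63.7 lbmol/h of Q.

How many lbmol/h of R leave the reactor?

Conversion of V: V consumed = 2ξ₁ = 0.445 × 604.8 → ξ₁ = 134.6 lbmol/h.
Q balance: n_Q = 0 + 1ξ₁ − 2ξ₂ = 63.7 → ξ₂ = (1·134.6 − 63.7)/2 = 35.43 lbmol/h.
Outlet amounts (n = n₀ + Σ ν·ξ):
  V: 604.8 − 2(134.6) = 335.7
  Q: 0 + 1(134.6) − 2(35.43) = 63.7
  R: 0 + 3(35.43) = 106.3

106 lbmol/h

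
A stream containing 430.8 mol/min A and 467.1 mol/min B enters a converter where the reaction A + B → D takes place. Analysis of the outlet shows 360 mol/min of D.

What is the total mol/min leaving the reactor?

For D: n = n₀ + 1ξ → 360 = 0 + 1ξ, giving ξ = 360 mol/min.
Outlet amounts (n = n₀ + ν ξ):
  A: 430.8 − 1(360) = 70.8
  B: 467.1 − 1(360) = 107.1
  D: 0 + 1(360) = 360
Total out = 70.8 + 107.1 + 360 = 537.9 mol/min.

538 mol/min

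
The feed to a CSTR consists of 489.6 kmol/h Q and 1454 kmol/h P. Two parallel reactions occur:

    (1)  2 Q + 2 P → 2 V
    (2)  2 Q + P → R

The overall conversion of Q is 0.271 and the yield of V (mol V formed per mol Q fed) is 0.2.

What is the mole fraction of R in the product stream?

Yield of V: 2ξ₁ / 489.6 = 0.2 → ξ₁ = 48.96 kmol/h.
Conversion of Q: 2ξ₁ + 2ξ₂ = 0.271 × 489.6 = 132.7 → ξ₂ = 17.38 kmol/h.
Outlet amounts (n = n₀ + Σ ν·ξ):
  Q: 489.6 − 2(48.96) − 2(17.38) = 356.9
  P: 1454 − 2(48.96) − 1(17.38) = 1339
  V: 0 + 2(48.96) = 97.92
  R: 0 + 1(17.38) = 17.38
Total out = 1811 kmol/h; y_R = 17.38 / 1811 = 0.009598.

0.0096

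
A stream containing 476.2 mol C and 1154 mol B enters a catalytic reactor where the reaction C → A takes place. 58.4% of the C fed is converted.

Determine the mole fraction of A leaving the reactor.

C reacted = 0.584 × 476.2 = 278.1 mol; ν_C = −1, so ξ = 278.1/1 = 278.1 mol.
Outlet amounts (n = n₀ + ν ξ):
  C: 476.2 − 1(278.1) = 198.1
  A: 0 + 1(278.1) = 278.1
  B: 1154 (inert)
Total out = 1630 mol; y_A = 278.1 / 1630 = 0.1706.

0.171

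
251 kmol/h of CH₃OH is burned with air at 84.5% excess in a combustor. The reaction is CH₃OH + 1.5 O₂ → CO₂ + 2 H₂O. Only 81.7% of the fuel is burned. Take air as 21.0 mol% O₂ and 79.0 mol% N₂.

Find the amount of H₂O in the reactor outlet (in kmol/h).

Stoichiometric O₂ = 1.5 × 251 = 376.5 kmol/h; O₂ fed = 376.5 × 1.845 = 694.6 kmol/h.
N₂ fed = 694.6 × 79/21 = 2613 kmol/h.
Fuel reacted = 0.817 × 251 → ξ = 205.1 kmol/h.
Outlet (n = n₀ + ν ξ):
  CH₃OH: 251 − 1(205.1) = 45.93
  O₂: 694.6 − 1.5(205.1) = 387
  N₂: 2613 (inert)
  CO₂: 0 + 1(205.1) = 205.1
  H₂O: 0 + 2(205.1) = 410.1

410 kmol/h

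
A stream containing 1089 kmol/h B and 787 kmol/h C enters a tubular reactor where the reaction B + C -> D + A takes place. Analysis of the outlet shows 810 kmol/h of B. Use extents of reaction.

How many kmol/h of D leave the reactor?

For B: n = n₀ − 1ξ → 810 = 1089 − 1ξ, giving ξ = 279 kmol/h.
Outlet amounts (n = n₀ + ν ξ):
  B: 1089 − 1(279) = 810
  C: 787 − 1(279) = 508
  D: 0 + 1(279) = 279
  A: 0 + 1(279) = 279

279 kmol/h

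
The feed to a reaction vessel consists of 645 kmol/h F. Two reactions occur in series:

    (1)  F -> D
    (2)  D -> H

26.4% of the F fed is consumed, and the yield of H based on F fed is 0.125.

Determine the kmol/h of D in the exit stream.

Conversion of F: F consumed = 1ξ₁ = 0.264 × 645 → ξ₁ = 170.3 kmol/h.
Yield of H: 1ξ₂ / 645 = 0.125 → ξ₂ = 80.62 kmol/h.
Outlet amounts (n = n₀ + Σ ν·ξ):
  F: 645 − 1(170.3) = 474.7
  D: 0 + 1(170.3) − 1(80.62) = 89.66
  H: 0 + 1(80.62) = 80.62

89.7 kmol/h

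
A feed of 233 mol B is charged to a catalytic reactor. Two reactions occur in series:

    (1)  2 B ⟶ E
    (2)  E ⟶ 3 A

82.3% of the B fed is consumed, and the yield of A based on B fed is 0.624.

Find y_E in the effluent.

0.203

Conversion of B: B consumed = 2ξ₁ = 0.823 × 233 → ξ₁ = 95.88 mol.
Yield of A: 3ξ₂ / 233 = 0.624 → ξ₂ = 48.46 mol.
Outlet amounts (n = n₀ + Σ ν·ξ):
  B: 233 − 2(95.88) = 41.24
  E: 0 + 1(95.88) − 1(48.46) = 47.42
  A: 0 + 3(48.46) = 145.4
Total out = 234 mol; y_E = 47.42 / 234 = 0.2026.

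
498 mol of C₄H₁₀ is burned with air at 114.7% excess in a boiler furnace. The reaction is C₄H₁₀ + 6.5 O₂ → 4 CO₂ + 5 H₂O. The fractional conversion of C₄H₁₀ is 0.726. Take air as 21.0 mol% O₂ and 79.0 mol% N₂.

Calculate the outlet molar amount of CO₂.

1450 mol

Stoichiometric O₂ = 6.5 × 498 = 3237 mol; O₂ fed = 3237 × 2.147 = 6950 mol.
N₂ fed = 6950 × 79/21 = 26140 mol.
Fuel reacted = 0.726 × 498 → ξ = 361.5 mol.
Outlet (n = n₀ + ν ξ):
  C₄H₁₀: 498 − 1(361.5) = 136.5
  O₂: 6950 − 6.5(361.5) = 4600
  N₂: 26140 (inert)
  CO₂: 0 + 4(361.5) = 1446
  H₂O: 0 + 5(361.5) = 1808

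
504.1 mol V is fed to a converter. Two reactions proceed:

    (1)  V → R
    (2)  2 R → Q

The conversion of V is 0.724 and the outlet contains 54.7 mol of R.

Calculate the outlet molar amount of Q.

155 mol

Conversion of V: V consumed = 1ξ₁ = 0.724 × 504.1 → ξ₁ = 365 mol.
R balance: n_R = 0 + 1ξ₁ − 2ξ₂ = 54.7 → ξ₂ = (1·365 − 54.7)/2 = 155.1 mol.
Outlet amounts (n = n₀ + Σ ν·ξ):
  V: 504.1 − 1(365) = 139.1
  R: 0 + 1(365) − 2(155.1) = 54.7
  Q: 0 + 1(155.1) = 155.1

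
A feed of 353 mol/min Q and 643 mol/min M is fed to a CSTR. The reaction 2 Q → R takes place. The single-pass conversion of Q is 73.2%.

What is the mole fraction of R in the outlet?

Q reacted = 0.732 × 353 = 258.4 mol/min; ν_Q = −2, so ξ = 258.4/2 = 129.2 mol/min.
Outlet amounts (n = n₀ + ν ξ):
  Q: 353 − 2(129.2) = 94.6
  R: 0 + 1(129.2) = 129.2
  M: 643 (inert)
Total out = 866.8 mol/min; y_R = 129.2 / 866.8 = 0.1491.

0.149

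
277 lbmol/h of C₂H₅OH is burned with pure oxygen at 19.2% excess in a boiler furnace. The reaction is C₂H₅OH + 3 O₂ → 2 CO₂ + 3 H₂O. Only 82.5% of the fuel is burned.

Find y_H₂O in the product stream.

0.458

Stoichiometric O₂ = 3 × 277 = 831 lbmol/h; O₂ fed = 831 × 1.192 = 990.6 lbmol/h.
Fuel reacted = 0.825 × 277 → ξ = 228.5 lbmol/h.
Outlet (n = n₀ + ν ξ):
  C₂H₅OH: 277 − 1(228.5) = 48.48
  O₂: 990.6 − 3(228.5) = 305
  CO₂: 0 + 2(228.5) = 457
  H₂O: 0 + 3(228.5) = 685.6
Total out = 1496 lbmol/h; y_H₂O = 685.6 / 1496 = 0.4582.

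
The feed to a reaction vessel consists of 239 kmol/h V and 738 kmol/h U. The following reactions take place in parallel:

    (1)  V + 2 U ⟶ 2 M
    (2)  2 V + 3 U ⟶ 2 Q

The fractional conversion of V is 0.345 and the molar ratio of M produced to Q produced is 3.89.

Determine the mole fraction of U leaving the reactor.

0.667

Conversion of V: V consumed = 0.345 × 239 = 82.45 kmol/h = 1ξ₁ + 2ξ₂.
Selectivity: 2ξ₁ / (2ξ₂) = 3.89 → ξ₁ = 3.89 ξ₂.
Substitute: (1·3.89 + 2) ξ₂ = 82.45 → ξ₂ = 14 kmol/h, ξ₁ = 54.46 kmol/h.
Outlet amounts (n = n₀ + Σ ν·ξ):
  V: 239 − 1(54.46) − 2(14) = 156.5
  U: 738 − 2(54.46) − 3(14) = 587.1
  M: 0 + 2(54.46) = 108.9
  Q: 0 + 2(14) = 28
Total out = 880.5 kmol/h; y_U = 587.1 / 880.5 = 0.6667.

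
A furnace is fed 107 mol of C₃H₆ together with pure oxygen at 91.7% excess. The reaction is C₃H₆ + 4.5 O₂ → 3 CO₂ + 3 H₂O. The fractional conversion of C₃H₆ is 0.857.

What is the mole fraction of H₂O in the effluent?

0.256

Stoichiometric O₂ = 4.5 × 107 = 481.5 mol; O₂ fed = 481.5 × 1.917 = 923 mol.
Fuel reacted = 0.857 × 107 → ξ = 91.7 mol.
Outlet (n = n₀ + ν ξ):
  C₃H₆: 107 − 1(91.7) = 15.3
  O₂: 923 − 4.5(91.7) = 510.4
  CO₂: 0 + 3(91.7) = 275.1
  H₂O: 0 + 3(91.7) = 275.1
Total out = 1076 mol; y_H₂O = 275.1 / 1076 = 0.2557.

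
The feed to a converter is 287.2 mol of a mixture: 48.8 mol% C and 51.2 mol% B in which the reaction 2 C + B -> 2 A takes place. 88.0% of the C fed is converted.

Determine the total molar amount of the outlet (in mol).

C reacted = 0.88 × 140.2 = 123.3 mol; ν_C = −2, so ξ = 123.3/2 = 61.67 mol.
Outlet amounts (n = n₀ + ν ξ):
  C: 140.2 − 2(61.67) = 16.82
  B: 147 − 1(61.67) = 85.38
  A: 0 + 2(61.67) = 123.3
Total out = 16.82 + 85.38 + 123.3 = 225.5 mol.

226 mol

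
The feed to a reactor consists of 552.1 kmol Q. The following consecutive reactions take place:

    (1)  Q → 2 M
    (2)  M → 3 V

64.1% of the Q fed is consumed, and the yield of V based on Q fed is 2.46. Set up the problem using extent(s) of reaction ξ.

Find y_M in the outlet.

Conversion of Q: Q consumed = 1ξ₁ = 0.641 × 552.1 → ξ₁ = 353.9 kmol.
Yield of V: 3ξ₂ / 552.1 = 2.46 → ξ₂ = 452.7 kmol.
Outlet amounts (n = n₀ + Σ ν·ξ):
  Q: 552.1 − 1(353.9) = 198.2
  M: 0 + 2(353.9) − 1(452.7) = 255.1
  V: 0 + 3(452.7) = 1358
Total out = 1811 kmol; y_M = 255.1 / 1811 = 0.1408.

0.141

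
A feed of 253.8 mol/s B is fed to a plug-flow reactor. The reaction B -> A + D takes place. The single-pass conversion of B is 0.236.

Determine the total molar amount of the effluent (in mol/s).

B reacted = 0.236 × 253.8 = 59.9 mol/s; ν_B = −1, so ξ = 59.9/1 = 59.9 mol/s.
Outlet amounts (n = n₀ + ν ξ):
  B: 253.8 − 1(59.9) = 193.9
  A: 0 + 1(59.9) = 59.9
  D: 0 + 1(59.9) = 59.9
Total out = 193.9 + 59.9 + 59.9 = 313.7 mol/s.

314 mol/s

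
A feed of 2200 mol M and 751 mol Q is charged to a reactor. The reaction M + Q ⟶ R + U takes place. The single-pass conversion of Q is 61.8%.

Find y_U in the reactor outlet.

Q reacted = 0.618 × 751 = 464.1 mol; ν_Q = −1, so ξ = 464.1/1 = 464.1 mol.
Outlet amounts (n = n₀ + ν ξ):
  M: 2200 − 1(464.1) = 1736
  Q: 751 − 1(464.1) = 286.9
  R: 0 + 1(464.1) = 464.1
  U: 0 + 1(464.1) = 464.1
Total out = 2951 mol; y_U = 464.1 / 2951 = 0.1573.

0.157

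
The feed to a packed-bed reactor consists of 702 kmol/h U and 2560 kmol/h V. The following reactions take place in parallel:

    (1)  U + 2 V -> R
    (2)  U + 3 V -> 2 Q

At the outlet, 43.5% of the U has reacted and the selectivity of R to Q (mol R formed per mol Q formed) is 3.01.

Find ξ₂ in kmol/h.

Conversion of U: U consumed = 0.435 × 702 = 305.4 kmol/h = 1ξ₁ + 1ξ₂.
Selectivity: 1ξ₁ / (2ξ₂) = 3.01 → ξ₁ = 6.02 ξ₂.
Substitute: (1·6.02 + 1) ξ₂ = 305.4 → ξ₂ = 43.5 kmol/h, ξ₁ = 261.9 kmol/h.
Outlet amounts (n = n₀ + Σ ν·ξ):
  U: 702 − 1(261.9) − 1(43.5) = 396.6
  V: 2560 − 2(261.9) − 3(43.5) = 1906
  R: 0 + 1(261.9) = 261.9
  Q: 0 + 2(43.5) = 87

ξ₂ = 43.5 kmol/h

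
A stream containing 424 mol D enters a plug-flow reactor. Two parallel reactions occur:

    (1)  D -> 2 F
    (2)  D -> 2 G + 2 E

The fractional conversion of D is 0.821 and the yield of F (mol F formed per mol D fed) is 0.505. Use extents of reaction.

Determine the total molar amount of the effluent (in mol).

Yield of F: 2ξ₁ / 424 = 0.505 → ξ₁ = 107.1 mol.
Conversion of D: 1ξ₁ + 1ξ₂ = 0.821 × 424 = 348.1 → ξ₂ = 241 mol.
Outlet amounts (n = n₀ + Σ ν·ξ):
  D: 424 − 1(107.1) − 1(241) = 75.9
  F: 0 + 2(107.1) = 214.1
  G: 0 + 2(241) = 482.1
  E: 0 + 2(241) = 482.1
Total out = 75.9 + 214.1 + 482.1 + 482.1 = 1254 mol.

1250 mol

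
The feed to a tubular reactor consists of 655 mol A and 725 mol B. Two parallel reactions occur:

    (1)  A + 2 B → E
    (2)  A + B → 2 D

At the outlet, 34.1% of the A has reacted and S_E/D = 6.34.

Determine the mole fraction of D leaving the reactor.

Conversion of A: A consumed = 0.341 × 655 = 223.4 mol = 1ξ₁ + 1ξ₂.
Selectivity: 1ξ₁ / (2ξ₂) = 6.34 → ξ₁ = 12.68 ξ₂.
Substitute: (1·12.68 + 1) ξ₂ = 223.4 → ξ₂ = 16.33 mol, ξ₁ = 207 mol.
Outlet amounts (n = n₀ + Σ ν·ξ):
  A: 655 − 1(207) − 1(16.33) = 431.6
  B: 725 − 2(207) − 1(16.33) = 294.6
  E: 0 + 1(207) = 207
  D: 0 + 2(16.33) = 32.65
Total out = 965.9 mol; y_D = 32.65 / 965.9 = 0.03381.

0.0338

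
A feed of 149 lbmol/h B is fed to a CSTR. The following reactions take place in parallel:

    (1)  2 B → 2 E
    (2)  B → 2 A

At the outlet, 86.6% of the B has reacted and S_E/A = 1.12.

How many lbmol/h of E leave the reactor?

Conversion of B: B consumed = 0.866 × 149 = 129 lbmol/h = 2ξ₁ + 1ξ₂.
Selectivity: 2ξ₁ / (2ξ₂) = 1.12 → ξ₁ = 1.12 ξ₂.
Substitute: (2·1.12 + 1) ξ₂ = 129 → ξ₂ = 39.83 lbmol/h, ξ₁ = 44.6 lbmol/h.
Outlet amounts (n = n₀ + Σ ν·ξ):
  B: 149 − 2(44.6) − 1(39.83) = 19.97
  E: 0 + 2(44.6) = 89.21
  A: 0 + 2(39.83) = 79.65

89.2 lbmol/h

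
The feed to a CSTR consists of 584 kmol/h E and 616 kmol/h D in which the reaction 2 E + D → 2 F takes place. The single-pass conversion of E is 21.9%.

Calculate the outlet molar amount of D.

552 kmol/h

E reacted = 0.219 × 584 = 127.9 kmol/h; ν_E = −2, so ξ = 127.9/2 = 63.95 kmol/h.
Outlet amounts (n = n₀ + ν ξ):
  E: 584 − 2(63.95) = 456.1
  D: 616 − 1(63.95) = 552.1
  F: 0 + 2(63.95) = 127.9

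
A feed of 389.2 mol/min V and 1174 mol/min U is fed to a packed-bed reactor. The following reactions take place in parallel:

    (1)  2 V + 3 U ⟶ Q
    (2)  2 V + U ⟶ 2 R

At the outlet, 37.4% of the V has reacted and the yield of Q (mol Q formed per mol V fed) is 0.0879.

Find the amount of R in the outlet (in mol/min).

77.1 mol/min

Yield of Q: 1ξ₁ / 389.2 = 0.0879 → ξ₁ = 34.21 mol/min.
Conversion of V: 2ξ₁ + 2ξ₂ = 0.374 × 389.2 = 145.6 → ξ₂ = 38.57 mol/min.
Outlet amounts (n = n₀ + Σ ν·ξ):
  V: 389.2 − 2(34.21) − 2(38.57) = 243.6
  U: 1174 − 3(34.21) − 1(38.57) = 1033
  Q: 0 + 1(34.21) = 34.21
  R: 0 + 2(38.57) = 77.14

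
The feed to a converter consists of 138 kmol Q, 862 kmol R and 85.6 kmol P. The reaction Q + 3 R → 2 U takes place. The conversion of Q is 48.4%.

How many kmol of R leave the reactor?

662 kmol

Q reacted = 0.484 × 138 = 66.79 kmol; ν_Q = −1, so ξ = 66.79/1 = 66.79 kmol.
Outlet amounts (n = n₀ + ν ξ):
  Q: 138 − 1(66.79) = 71.21
  R: 862 − 3(66.79) = 661.6
  U: 0 + 2(66.79) = 133.6
  P: 85.6 (inert)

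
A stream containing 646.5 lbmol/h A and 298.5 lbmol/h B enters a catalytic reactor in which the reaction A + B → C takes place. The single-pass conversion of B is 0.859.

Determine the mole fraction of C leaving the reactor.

0.372

B reacted = 0.859 × 298.5 = 256.4 lbmol/h; ν_B = −1, so ξ = 256.4/1 = 256.4 lbmol/h.
Outlet amounts (n = n₀ + ν ξ):
  A: 646.5 − 1(256.4) = 390.1
  B: 298.5 − 1(256.4) = 42.09
  C: 0 + 1(256.4) = 256.4
Total out = 688.6 lbmol/h; y_C = 256.4 / 688.6 = 0.3724.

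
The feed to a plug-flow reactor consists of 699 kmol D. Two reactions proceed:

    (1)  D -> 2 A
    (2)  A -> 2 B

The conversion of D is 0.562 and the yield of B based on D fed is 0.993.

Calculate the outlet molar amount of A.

Conversion of D: D consumed = 1ξ₁ = 0.562 × 699 → ξ₁ = 392.8 kmol.
Yield of B: 2ξ₂ / 699 = 0.993 → ξ₂ = 347.1 kmol.
Outlet amounts (n = n₀ + Σ ν·ξ):
  D: 699 − 1(392.8) = 306.2
  A: 0 + 2(392.8) − 1(347.1) = 438.6
  B: 0 + 2(347.1) = 694.1

439 kmol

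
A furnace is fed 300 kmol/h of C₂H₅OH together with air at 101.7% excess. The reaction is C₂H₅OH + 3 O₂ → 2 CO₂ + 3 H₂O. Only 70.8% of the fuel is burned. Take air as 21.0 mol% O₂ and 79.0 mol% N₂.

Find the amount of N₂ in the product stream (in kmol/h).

Stoichiometric O₂ = 3 × 300 = 900 kmol/h; O₂ fed = 900 × 2.017 = 1815 kmol/h.
N₂ fed = 1815 × 79/21 = 6829 kmol/h.
Fuel reacted = 0.708 × 300 → ξ = 212.4 kmol/h.
Outlet (n = n₀ + ν ξ):
  C₂H₅OH: 300 − 1(212.4) = 87.6
  O₂: 1815 − 3(212.4) = 1178
  N₂: 6829 (inert)
  CO₂: 0 + 2(212.4) = 424.8
  H₂O: 0 + 3(212.4) = 637.2

6830 kmol/h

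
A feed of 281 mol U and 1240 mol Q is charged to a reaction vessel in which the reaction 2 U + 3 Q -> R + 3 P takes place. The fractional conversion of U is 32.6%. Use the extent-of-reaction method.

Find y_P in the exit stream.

U reacted = 0.326 × 281 = 91.61 mol; ν_U = −2, so ξ = 91.61/2 = 45.8 mol.
Outlet amounts (n = n₀ + ν ξ):
  U: 281 − 2(45.8) = 189.4
  Q: 1240 − 3(45.8) = 1103
  R: 0 + 1(45.8) = 45.8
  P: 0 + 3(45.8) = 137.4
Total out = 1475 mol; y_P = 137.4 / 1475 = 0.09315.

0.0931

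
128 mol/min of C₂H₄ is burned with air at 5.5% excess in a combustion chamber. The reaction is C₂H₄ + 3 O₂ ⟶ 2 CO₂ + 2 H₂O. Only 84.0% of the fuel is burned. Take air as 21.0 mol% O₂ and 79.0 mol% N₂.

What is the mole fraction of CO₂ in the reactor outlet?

0.105

Stoichiometric O₂ = 3 × 128 = 384 mol/min; O₂ fed = 384 × 1.055 = 405.1 mol/min.
N₂ fed = 405.1 × 79/21 = 1524 mol/min.
Fuel reacted = 0.84 × 128 → ξ = 107.5 mol/min.
Outlet (n = n₀ + ν ξ):
  C₂H₄: 128 − 1(107.5) = 20.48
  O₂: 405.1 − 3(107.5) = 82.56
  N₂: 1524 (inert)
  CO₂: 0 + 2(107.5) = 215
  H₂O: 0 + 2(107.5) = 215
Total out = 2057 mol/min; y_CO₂ = 215 / 2057 = 0.1045.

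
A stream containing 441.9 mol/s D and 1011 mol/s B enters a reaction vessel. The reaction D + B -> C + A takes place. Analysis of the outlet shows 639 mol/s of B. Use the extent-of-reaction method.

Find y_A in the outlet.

0.256

For B: n = n₀ − 1ξ → 639 = 1011 − 1ξ, giving ξ = 372 mol/s.
Outlet amounts (n = n₀ + ν ξ):
  D: 441.9 − 1(372) = 69.9
  B: 1011 − 1(372) = 639
  C: 0 + 1(372) = 372
  A: 0 + 1(372) = 372
Total out = 1453 mol/s; y_A = 372 / 1453 = 0.256.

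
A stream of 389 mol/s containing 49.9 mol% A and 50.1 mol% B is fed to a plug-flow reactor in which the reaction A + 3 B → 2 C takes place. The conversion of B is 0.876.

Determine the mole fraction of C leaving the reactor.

0.414

B reacted = 0.876 × 194.9 = 170.7 mol/s; ν_B = −3, so ξ = 170.7/3 = 56.91 mol/s.
Outlet amounts (n = n₀ + ν ξ):
  A: 194.1 − 1(56.91) = 137.2
  B: 194.9 − 3(56.91) = 24.17
  C: 0 + 2(56.91) = 113.8
Total out = 275.2 mol/s; y_C = 113.8 / 275.2 = 0.4136.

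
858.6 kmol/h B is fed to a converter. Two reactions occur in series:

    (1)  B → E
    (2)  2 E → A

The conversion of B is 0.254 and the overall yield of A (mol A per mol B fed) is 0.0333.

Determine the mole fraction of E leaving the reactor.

0.194

Conversion of B: B consumed = 1ξ₁ = 0.254 × 858.6 → ξ₁ = 218.1 kmol/h.
Yield of A: 1ξ₂ / 858.6 = 0.0333 → ξ₂ = 28.59 kmol/h.
Outlet amounts (n = n₀ + Σ ν·ξ):
  B: 858.6 − 1(218.1) = 640.5
  E: 0 + 1(218.1) − 2(28.59) = 160.9
  A: 0 + 1(28.59) = 28.59
Total out = 830 kmol/h; y_E = 160.9 / 830 = 0.1939.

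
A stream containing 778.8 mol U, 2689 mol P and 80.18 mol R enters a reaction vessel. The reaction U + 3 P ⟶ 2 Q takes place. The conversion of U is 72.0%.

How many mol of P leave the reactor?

U reacted = 0.72 × 778.8 = 560.7 mol; ν_U = −1, so ξ = 560.7/1 = 560.7 mol.
Outlet amounts (n = n₀ + ν ξ):
  U: 778.8 − 1(560.7) = 218.1
  P: 2689 − 3(560.7) = 1007
  Q: 0 + 2(560.7) = 1121
  R: 80.18 (inert)

1010 mol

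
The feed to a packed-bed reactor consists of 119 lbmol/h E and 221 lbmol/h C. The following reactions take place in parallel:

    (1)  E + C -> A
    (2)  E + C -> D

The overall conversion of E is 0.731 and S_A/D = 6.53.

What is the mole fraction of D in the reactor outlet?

0.0457

Conversion of E: E consumed = 0.731 × 119 = 86.99 lbmol/h = 1ξ₁ + 1ξ₂.
Selectivity: 1ξ₁ / (1ξ₂) = 6.53 → ξ₁ = 6.53 ξ₂.
Substitute: (1·6.53 + 1) ξ₂ = 86.99 → ξ₂ = 11.55 lbmol/h, ξ₁ = 75.44 lbmol/h.
Outlet amounts (n = n₀ + Σ ν·ξ):
  E: 119 − 1(75.44) − 1(11.55) = 32.01
  C: 221 − 1(75.44) − 1(11.55) = 134
  A: 0 + 1(75.44) = 75.44
  D: 0 + 1(11.55) = 11.55
Total out = 253 lbmol/h; y_D = 11.55 / 253 = 0.04566.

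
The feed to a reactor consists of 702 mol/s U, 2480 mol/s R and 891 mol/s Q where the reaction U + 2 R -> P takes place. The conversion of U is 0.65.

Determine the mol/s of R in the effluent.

1570 mol/s

U reacted = 0.65 × 702 = 456.3 mol/s; ν_U = −1, so ξ = 456.3/1 = 456.3 mol/s.
Outlet amounts (n = n₀ + ν ξ):
  U: 702 − 1(456.3) = 245.7
  R: 2480 − 2(456.3) = 1567
  P: 0 + 1(456.3) = 456.3
  Q: 891 (inert)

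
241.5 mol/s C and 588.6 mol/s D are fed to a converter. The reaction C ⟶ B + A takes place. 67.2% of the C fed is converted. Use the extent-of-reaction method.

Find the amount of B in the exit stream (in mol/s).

162 mol/s

C reacted = 0.672 × 241.5 = 162.3 mol/s; ν_C = −1, so ξ = 162.3/1 = 162.3 mol/s.
Outlet amounts (n = n₀ + ν ξ):
  C: 241.5 − 1(162.3) = 79.21
  B: 0 + 1(162.3) = 162.3
  A: 0 + 1(162.3) = 162.3
  D: 588.6 (inert)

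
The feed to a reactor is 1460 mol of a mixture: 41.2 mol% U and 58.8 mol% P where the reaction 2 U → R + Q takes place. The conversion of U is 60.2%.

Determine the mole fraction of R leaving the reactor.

U reacted = 0.602 × 601.5 = 362.1 mol; ν_U = −2, so ξ = 362.1/2 = 181.1 mol.
Outlet amounts (n = n₀ + ν ξ):
  U: 601.5 − 2(181.1) = 239.4
  R: 0 + 1(181.1) = 181.1
  Q: 0 + 1(181.1) = 181.1
  P: 858.5 (inert)
Total out = 1460 mol; y_R = 181.1 / 1460 = 0.124.

0.124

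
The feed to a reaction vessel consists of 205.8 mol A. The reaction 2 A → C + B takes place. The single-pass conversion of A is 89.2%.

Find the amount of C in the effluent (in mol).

A reacted = 0.892 × 205.8 = 183.6 mol; ν_A = −2, so ξ = 183.6/2 = 91.79 mol.
Outlet amounts (n = n₀ + ν ξ):
  A: 205.8 − 2(91.79) = 22.23
  C: 0 + 1(91.79) = 91.79
  B: 0 + 1(91.79) = 91.79

91.8 mol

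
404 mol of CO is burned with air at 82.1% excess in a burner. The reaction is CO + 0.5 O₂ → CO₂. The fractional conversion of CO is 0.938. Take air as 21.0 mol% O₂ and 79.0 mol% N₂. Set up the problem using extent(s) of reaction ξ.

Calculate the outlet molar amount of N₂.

Stoichiometric O₂ = 0.5 × 404 = 202 mol; O₂ fed = 202 × 1.821 = 367.8 mol.
N₂ fed = 367.8 × 79/21 = 1384 mol.
Fuel reacted = 0.938 × 404 → ξ = 379 mol.
Outlet (n = n₀ + ν ξ):
  CO: 404 − 1(379) = 25.05
  O₂: 367.8 − 0.5(379) = 178.4
  N₂: 1384 (inert)
  CO₂: 0 + 1(379) = 379

1380 mol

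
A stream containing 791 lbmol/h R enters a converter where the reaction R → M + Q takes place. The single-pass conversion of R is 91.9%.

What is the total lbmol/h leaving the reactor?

1520 lbmol/h

R reacted = 0.919 × 791 = 726.9 lbmol/h; ν_R = −1, so ξ = 726.9/1 = 726.9 lbmol/h.
Outlet amounts (n = n₀ + ν ξ):
  R: 791 − 1(726.9) = 64.07
  M: 0 + 1(726.9) = 726.9
  Q: 0 + 1(726.9) = 726.9
Total out = 64.07 + 726.9 + 726.9 = 1518 lbmol/h.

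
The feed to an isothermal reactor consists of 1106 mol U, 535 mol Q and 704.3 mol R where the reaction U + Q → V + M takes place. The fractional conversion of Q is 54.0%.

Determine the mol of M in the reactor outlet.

289 mol

Q reacted = 0.54 × 535 = 288.9 mol; ν_Q = −1, so ξ = 288.9/1 = 288.9 mol.
Outlet amounts (n = n₀ + ν ξ):
  U: 1106 − 1(288.9) = 817.1
  Q: 535 − 1(288.9) = 246.1
  V: 0 + 1(288.9) = 288.9
  M: 0 + 1(288.9) = 288.9
  R: 704.3 (inert)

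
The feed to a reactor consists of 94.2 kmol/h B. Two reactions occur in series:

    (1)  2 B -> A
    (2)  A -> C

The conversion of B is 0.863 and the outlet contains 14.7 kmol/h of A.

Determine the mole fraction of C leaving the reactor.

0.485

Conversion of B: B consumed = 2ξ₁ = 0.863 × 94.2 → ξ₁ = 40.65 kmol/h.
A balance: n_A = 0 + 1ξ₁ − 1ξ₂ = 14.7 → ξ₂ = (1·40.65 − 14.7)/1 = 25.95 kmol/h.
Outlet amounts (n = n₀ + Σ ν·ξ):
  B: 94.2 − 2(40.65) = 12.91
  A: 0 + 1(40.65) − 1(25.95) = 14.7
  C: 0 + 1(25.95) = 25.95
Total out = 53.55 kmol/h; y_C = 25.95 / 53.55 = 0.4845.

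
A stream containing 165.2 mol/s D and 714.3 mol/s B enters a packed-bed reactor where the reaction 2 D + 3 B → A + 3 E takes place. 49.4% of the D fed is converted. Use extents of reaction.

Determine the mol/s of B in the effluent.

D reacted = 0.494 × 165.2 = 81.61 mol/s; ν_D = −2, so ξ = 81.61/2 = 40.8 mol/s.
Outlet amounts (n = n₀ + ν ξ):
  D: 165.2 − 2(40.8) = 83.59
  B: 714.3 − 3(40.8) = 591.9
  A: 0 + 1(40.8) = 40.8
  E: 0 + 3(40.8) = 122.4

592 mol/s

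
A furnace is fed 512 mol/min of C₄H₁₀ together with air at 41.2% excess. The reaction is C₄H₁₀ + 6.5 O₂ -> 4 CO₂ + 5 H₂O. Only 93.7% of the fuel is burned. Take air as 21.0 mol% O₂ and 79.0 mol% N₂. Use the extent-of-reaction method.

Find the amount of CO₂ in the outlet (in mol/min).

1920 mol/min

Stoichiometric O₂ = 6.5 × 512 = 3328 mol/min; O₂ fed = 3328 × 1.412 = 4699 mol/min.
N₂ fed = 4699 × 79/21 = 17680 mol/min.
Fuel reacted = 0.937 × 512 → ξ = 479.7 mol/min.
Outlet (n = n₀ + ν ξ):
  C₄H₁₀: 512 − 1(479.7) = 32.26
  O₂: 4699 − 6.5(479.7) = 1581
  N₂: 17680 (inert)
  CO₂: 0 + 4(479.7) = 1919
  H₂O: 0 + 5(479.7) = 2399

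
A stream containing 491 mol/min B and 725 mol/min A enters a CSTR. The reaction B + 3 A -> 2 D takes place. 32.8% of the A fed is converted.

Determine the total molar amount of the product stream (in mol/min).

A reacted = 0.328 × 725 = 237.8 mol/min; ν_A = −3, so ξ = 237.8/3 = 79.27 mol/min.
Outlet amounts (n = n₀ + ν ξ):
  B: 491 − 1(79.27) = 411.7
  A: 725 − 3(79.27) = 487.2
  D: 0 + 2(79.27) = 158.5
Total out = 411.7 + 487.2 + 158.5 = 1057 mol/min.

1060 mol/min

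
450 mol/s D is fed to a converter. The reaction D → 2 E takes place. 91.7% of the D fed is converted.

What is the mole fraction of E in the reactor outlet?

D reacted = 0.917 × 450 = 412.7 mol/s; ν_D = −1, so ξ = 412.7/1 = 412.7 mol/s.
Outlet amounts (n = n₀ + ν ξ):
  D: 450 − 1(412.7) = 37.35
  E: 0 + 2(412.7) = 825.3
Total out = 862.7 mol/s; y_E = 825.3 / 862.7 = 0.9567.

0.957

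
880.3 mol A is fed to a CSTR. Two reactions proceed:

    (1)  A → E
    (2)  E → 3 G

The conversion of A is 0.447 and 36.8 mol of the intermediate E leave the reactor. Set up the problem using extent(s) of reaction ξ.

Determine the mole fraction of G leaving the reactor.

0.671

Conversion of A: A consumed = 1ξ₁ = 0.447 × 880.3 → ξ₁ = 393.5 mol.
E balance: n_E = 0 + 1ξ₁ − 1ξ₂ = 36.8 → ξ₂ = (1·393.5 − 36.8)/1 = 356.7 mol.
Outlet amounts (n = n₀ + Σ ν·ξ):
  A: 880.3 − 1(393.5) = 486.8
  E: 0 + 1(393.5) − 1(356.7) = 36.8
  G: 0 + 3(356.7) = 1070
Total out = 1594 mol; y_G = 1070 / 1594 = 0.6715.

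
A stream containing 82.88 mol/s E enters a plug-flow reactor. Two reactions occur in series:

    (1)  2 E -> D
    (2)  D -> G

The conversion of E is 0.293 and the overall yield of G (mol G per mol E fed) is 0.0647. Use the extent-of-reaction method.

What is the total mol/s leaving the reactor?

Conversion of E: E consumed = 2ξ₁ = 0.293 × 82.88 → ξ₁ = 12.14 mol/s.
Yield of G: 1ξ₂ / 82.88 = 0.0647 → ξ₂ = 5.362 mol/s.
Outlet amounts (n = n₀ + Σ ν·ξ):
  E: 82.88 − 2(12.14) = 58.6
  D: 0 + 1(12.14) − 1(5.362) = 6.78
  G: 0 + 1(5.362) = 5.362
Total out = 58.6 + 6.78 + 5.362 = 70.74 mol/s.

70.7 mol/s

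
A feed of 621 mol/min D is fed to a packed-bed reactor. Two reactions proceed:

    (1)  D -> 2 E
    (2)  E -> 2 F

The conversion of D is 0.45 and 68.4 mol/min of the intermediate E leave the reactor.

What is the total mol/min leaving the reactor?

Conversion of D: D consumed = 1ξ₁ = 0.45 × 621 → ξ₁ = 279.4 mol/min.
E balance: n_E = 0 + 2ξ₁ − 1ξ₂ = 68.4 → ξ₂ = (2·279.4 − 68.4)/1 = 490.5 mol/min.
Outlet amounts (n = n₀ + Σ ν·ξ):
  D: 621 − 1(279.4) = 341.6
  E: 0 + 2(279.4) − 1(490.5) = 68.4
  F: 0 + 2(490.5) = 981
Total out = 341.6 + 68.4 + 981 = 1391 mol/min.

1390 mol/min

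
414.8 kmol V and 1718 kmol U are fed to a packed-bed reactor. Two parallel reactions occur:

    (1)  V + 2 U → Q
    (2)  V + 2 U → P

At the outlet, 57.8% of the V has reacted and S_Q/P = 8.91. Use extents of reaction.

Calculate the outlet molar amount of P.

24.2 kmol

Conversion of V: V consumed = 0.578 × 414.8 = 239.8 kmol = 1ξ₁ + 1ξ₂.
Selectivity: 1ξ₁ / (1ξ₂) = 8.91 → ξ₁ = 8.91 ξ₂.
Substitute: (1·8.91 + 1) ξ₂ = 239.8 → ξ₂ = 24.19 kmol, ξ₁ = 215.6 kmol.
Outlet amounts (n = n₀ + Σ ν·ξ):
  V: 414.8 − 1(215.6) − 1(24.19) = 175
  U: 1718 − 2(215.6) − 2(24.19) = 1238
  Q: 0 + 1(215.6) = 215.6
  P: 0 + 1(24.19) = 24.19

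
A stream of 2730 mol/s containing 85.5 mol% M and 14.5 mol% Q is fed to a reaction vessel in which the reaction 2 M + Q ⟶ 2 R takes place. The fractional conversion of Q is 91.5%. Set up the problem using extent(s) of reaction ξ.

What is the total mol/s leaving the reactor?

Q reacted = 0.915 × 395.9 = 362.2 mol/s; ν_Q = −1, so ξ = 362.2/1 = 362.2 mol/s.
Outlet amounts (n = n₀ + ν ξ):
  M: 2334 − 2(362.2) = 1610
  Q: 395.9 − 1(362.2) = 33.65
  R: 0 + 2(362.2) = 724.4
Total out = 1610 + 33.65 + 724.4 = 2368 mol/s.

2370 mol/s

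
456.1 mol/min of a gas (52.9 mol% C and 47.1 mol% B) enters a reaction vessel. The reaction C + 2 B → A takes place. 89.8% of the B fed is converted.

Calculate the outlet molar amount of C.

145 mol/min

B reacted = 0.898 × 214.8 = 192.9 mol/min; ν_B = −2, so ξ = 192.9/2 = 96.46 mol/min.
Outlet amounts (n = n₀ + ν ξ):
  C: 241.3 − 1(96.46) = 144.8
  B: 214.8 − 2(96.46) = 21.91
  A: 0 + 1(96.46) = 96.46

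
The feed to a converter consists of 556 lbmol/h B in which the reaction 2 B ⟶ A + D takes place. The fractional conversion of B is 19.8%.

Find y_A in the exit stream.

B reacted = 0.198 × 556 = 110.1 lbmol/h; ν_B = −2, so ξ = 110.1/2 = 55.04 lbmol/h.
Outlet amounts (n = n₀ + ν ξ):
  B: 556 − 2(55.04) = 445.9
  A: 0 + 1(55.04) = 55.04
  D: 0 + 1(55.04) = 55.04
Total out = 556 lbmol/h; y_A = 55.04 / 556 = 0.099.

0.099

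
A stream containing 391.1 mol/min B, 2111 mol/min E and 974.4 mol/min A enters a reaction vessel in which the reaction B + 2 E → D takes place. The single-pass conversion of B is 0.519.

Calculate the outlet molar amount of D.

B reacted = 0.519 × 391.1 = 203 mol/min; ν_B = −1, so ξ = 203/1 = 203 mol/min.
Outlet amounts (n = n₀ + ν ξ):
  B: 391.1 − 1(203) = 188.1
  E: 2111 − 2(203) = 1705
  D: 0 + 1(203) = 203
  A: 974.4 (inert)

203 mol/min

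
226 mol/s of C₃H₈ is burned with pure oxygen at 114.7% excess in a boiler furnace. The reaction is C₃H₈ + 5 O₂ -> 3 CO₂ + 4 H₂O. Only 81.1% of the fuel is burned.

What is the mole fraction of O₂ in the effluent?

0.532

Stoichiometric O₂ = 5 × 226 = 1130 mol/s; O₂ fed = 1130 × 2.147 = 2426 mol/s.
Fuel reacted = 0.811 × 226 → ξ = 183.3 mol/s.
Outlet (n = n₀ + ν ξ):
  C₃H₈: 226 − 1(183.3) = 42.71
  O₂: 2426 − 5(183.3) = 1510
  CO₂: 0 + 3(183.3) = 549.9
  H₂O: 0 + 4(183.3) = 733.1
Total out = 2835 mol/s; y_O₂ = 1510 / 2835 = 0.5324.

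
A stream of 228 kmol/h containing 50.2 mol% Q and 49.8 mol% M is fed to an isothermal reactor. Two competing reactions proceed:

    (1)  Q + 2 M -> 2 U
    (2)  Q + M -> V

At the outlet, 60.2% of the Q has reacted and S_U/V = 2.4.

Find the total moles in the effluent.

159 kmol/h

Conversion of Q: Q consumed = 0.602 × 114.5 = 68.9 kmol/h = 1ξ₁ + 1ξ₂.
Selectivity: 2ξ₁ / (1ξ₂) = 2.4 → ξ₁ = 1.2 ξ₂.
Substitute: (1·1.2 + 1) ξ₂ = 68.9 → ξ₂ = 31.32 kmol/h, ξ₁ = 37.58 kmol/h.
Outlet amounts (n = n₀ + Σ ν·ξ):
  Q: 114.5 − 1(37.58) − 1(31.32) = 45.55
  M: 113.5 − 2(37.58) − 1(31.32) = 7.058
  U: 0 + 2(37.58) = 75.17
  V: 0 + 1(31.32) = 31.32
Total out = 45.55 + 7.058 + 75.17 + 31.32 = 159.1 kmol/h.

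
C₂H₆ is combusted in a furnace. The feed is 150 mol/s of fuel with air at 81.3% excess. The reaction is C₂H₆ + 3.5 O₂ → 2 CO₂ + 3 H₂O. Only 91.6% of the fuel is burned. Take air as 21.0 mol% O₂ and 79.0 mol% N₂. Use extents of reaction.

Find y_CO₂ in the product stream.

Stoichiometric O₂ = 3.5 × 150 = 525 mol/s; O₂ fed = 525 × 1.813 = 951.8 mol/s.
N₂ fed = 951.8 × 79/21 = 3581 mol/s.
Fuel reacted = 0.916 × 150 → ξ = 137.4 mol/s.
Outlet (n = n₀ + ν ξ):
  C₂H₆: 150 − 1(137.4) = 12.6
  O₂: 951.8 − 3.5(137.4) = 470.9
  N₂: 3581 (inert)
  CO₂: 0 + 2(137.4) = 274.8
  H₂O: 0 + 3(137.4) = 412.2
Total out = 4751 mol/s; y_CO₂ = 274.8 / 4751 = 0.05784.

0.0578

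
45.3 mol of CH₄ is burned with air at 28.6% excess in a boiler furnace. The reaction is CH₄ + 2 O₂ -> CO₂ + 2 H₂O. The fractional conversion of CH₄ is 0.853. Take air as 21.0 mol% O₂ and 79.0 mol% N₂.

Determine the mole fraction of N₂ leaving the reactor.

0.73

Stoichiometric O₂ = 2 × 45.3 = 90.6 mol; O₂ fed = 90.6 × 1.286 = 116.5 mol.
N₂ fed = 116.5 × 79/21 = 438.3 mol.
Fuel reacted = 0.853 × 45.3 → ξ = 38.64 mol.
Outlet (n = n₀ + ν ξ):
  CH₄: 45.3 − 1(38.64) = 6.659
  O₂: 116.5 − 2(38.64) = 39.23
  N₂: 438.3 (inert)
  CO₂: 0 + 1(38.64) = 38.64
  H₂O: 0 + 2(38.64) = 77.28
Total out = 600.1 mol; y_N₂ = 438.3 / 600.1 = 0.7304.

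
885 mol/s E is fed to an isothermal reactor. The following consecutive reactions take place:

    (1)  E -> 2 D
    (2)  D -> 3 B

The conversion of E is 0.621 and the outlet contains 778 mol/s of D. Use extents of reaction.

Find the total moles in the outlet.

Conversion of E: E consumed = 1ξ₁ = 0.621 × 885 → ξ₁ = 549.6 mol/s.
D balance: n_D = 0 + 2ξ₁ − 1ξ₂ = 778 → ξ₂ = (2·549.6 − 778)/1 = 321.2 mol/s.
Outlet amounts (n = n₀ + Σ ν·ξ):
  E: 885 − 1(549.6) = 335.4
  D: 0 + 2(549.6) − 1(321.2) = 778
  B: 0 + 3(321.2) = 963.5
Total out = 335.4 + 778 + 963.5 = 2077 mol/s.

2080 mol/s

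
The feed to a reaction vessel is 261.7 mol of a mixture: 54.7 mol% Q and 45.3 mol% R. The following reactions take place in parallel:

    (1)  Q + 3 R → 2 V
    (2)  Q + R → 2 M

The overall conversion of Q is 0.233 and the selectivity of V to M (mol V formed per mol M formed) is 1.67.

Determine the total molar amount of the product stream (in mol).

Conversion of Q: Q consumed = 0.233 × 143.1 = 33.35 mol = 1ξ₁ + 1ξ₂.
Selectivity: 2ξ₁ / (2ξ₂) = 1.67 → ξ₁ = 1.67 ξ₂.
Substitute: (1·1.67 + 1) ξ₂ = 33.35 → ξ₂ = 12.49 mol, ξ₁ = 20.86 mol.
Outlet amounts (n = n₀ + Σ ν·ξ):
  Q: 143.1 − 1(20.86) − 1(12.49) = 109.8
  R: 118.6 − 3(20.86) − 1(12.49) = 43.47
  V: 0 + 2(20.86) = 41.72
  M: 0 + 2(12.49) = 24.98
Total out = 109.8 + 43.47 + 41.72 + 24.98 = 220 mol.

220 mol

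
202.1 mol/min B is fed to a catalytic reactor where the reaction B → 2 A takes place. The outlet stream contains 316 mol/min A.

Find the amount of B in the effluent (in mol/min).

For A: n = n₀ + 2ξ → 316 = 0 + 2ξ, giving ξ = 158 mol/min.
Outlet amounts (n = n₀ + ν ξ):
  B: 202.1 − 1(158) = 44.1
  A: 0 + 2(158) = 316

44.1 mol/min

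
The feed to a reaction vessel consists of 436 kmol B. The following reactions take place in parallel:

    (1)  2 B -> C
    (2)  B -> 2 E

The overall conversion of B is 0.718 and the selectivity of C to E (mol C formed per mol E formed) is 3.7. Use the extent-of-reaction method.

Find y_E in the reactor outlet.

Conversion of B: B consumed = 0.718 × 436 = 313 kmol = 2ξ₁ + 1ξ₂.
Selectivity: 1ξ₁ / (2ξ₂) = 3.7 → ξ₁ = 7.4 ξ₂.
Substitute: (2·7.4 + 1) ξ₂ = 313 → ξ₂ = 19.81 kmol, ξ₁ = 146.6 kmol.
Outlet amounts (n = n₀ + Σ ν·ξ):
  B: 436 − 2(146.6) − 1(19.81) = 123
  C: 0 + 1(146.6) = 146.6
  E: 0 + 2(19.81) = 39.63
Total out = 309.2 kmol; y_E = 39.63 / 309.2 = 0.1282.

0.128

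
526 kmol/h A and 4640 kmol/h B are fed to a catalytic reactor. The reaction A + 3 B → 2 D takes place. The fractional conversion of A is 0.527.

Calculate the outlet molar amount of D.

554 kmol/h

A reacted = 0.527 × 526 = 277.2 kmol/h; ν_A = −1, so ξ = 277.2/1 = 277.2 kmol/h.
Outlet amounts (n = n₀ + ν ξ):
  A: 526 − 1(277.2) = 248.8
  B: 4640 − 3(277.2) = 3808
  D: 0 + 2(277.2) = 554.4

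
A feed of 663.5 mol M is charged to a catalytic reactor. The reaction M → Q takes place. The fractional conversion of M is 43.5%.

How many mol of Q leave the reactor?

M reacted = 0.435 × 663.5 = 288.6 mol; ν_M = −1, so ξ = 288.6/1 = 288.6 mol.
Outlet amounts (n = n₀ + ν ξ):
  M: 663.5 − 1(288.6) = 374.9
  Q: 0 + 1(288.6) = 288.6

289 mol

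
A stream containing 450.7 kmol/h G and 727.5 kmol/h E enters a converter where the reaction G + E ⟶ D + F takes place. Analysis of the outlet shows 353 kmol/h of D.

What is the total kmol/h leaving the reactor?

1180 kmol/h

For D: n = n₀ + 1ξ → 353 = 0 + 1ξ, giving ξ = 353 kmol/h.
Outlet amounts (n = n₀ + ν ξ):
  G: 450.7 − 1(353) = 97.7
  E: 727.5 − 1(353) = 374.5
  D: 0 + 1(353) = 353
  F: 0 + 1(353) = 353
Total out = 97.7 + 374.5 + 353 + 353 = 1178 kmol/h.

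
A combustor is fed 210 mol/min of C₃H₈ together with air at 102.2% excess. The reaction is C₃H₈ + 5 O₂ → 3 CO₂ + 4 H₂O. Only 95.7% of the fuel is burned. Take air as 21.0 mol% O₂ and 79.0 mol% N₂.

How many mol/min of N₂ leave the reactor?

7990 mol/min

Stoichiometric O₂ = 5 × 210 = 1050 mol/min; O₂ fed = 1050 × 2.022 = 2123 mol/min.
N₂ fed = 2123 × 79/21 = 7987 mol/min.
Fuel reacted = 0.957 × 210 → ξ = 201 mol/min.
Outlet (n = n₀ + ν ξ):
  C₃H₈: 210 − 1(201) = 9.03
  O₂: 2123 − 5(201) = 1118
  N₂: 7987 (inert)
  CO₂: 0 + 3(201) = 602.9
  H₂O: 0 + 4(201) = 803.9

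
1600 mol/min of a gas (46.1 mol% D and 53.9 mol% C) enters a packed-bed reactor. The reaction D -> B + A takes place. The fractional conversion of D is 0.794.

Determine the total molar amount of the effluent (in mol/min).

2190 mol/min

D reacted = 0.794 × 737.6 = 585.7 mol/min; ν_D = −1, so ξ = 585.7/1 = 585.7 mol/min.
Outlet amounts (n = n₀ + ν ξ):
  D: 737.6 − 1(585.7) = 151.9
  B: 0 + 1(585.7) = 585.7
  A: 0 + 1(585.7) = 585.7
  C: 862.4 (inert)
Total out = 151.9 + 585.7 + 585.7 + 862.4 = 2186 mol/min.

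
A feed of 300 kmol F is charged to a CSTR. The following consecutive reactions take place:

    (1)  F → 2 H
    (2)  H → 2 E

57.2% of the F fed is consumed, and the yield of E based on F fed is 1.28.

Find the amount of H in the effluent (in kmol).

Conversion of F: F consumed = 1ξ₁ = 0.572 × 300 → ξ₁ = 171.6 kmol.
Yield of E: 2ξ₂ / 300 = 1.28 → ξ₂ = 192 kmol.
Outlet amounts (n = n₀ + Σ ν·ξ):
  F: 300 − 1(171.6) = 128.4
  H: 0 + 2(171.6) − 1(192) = 151.2
  E: 0 + 2(192) = 384

151 kmol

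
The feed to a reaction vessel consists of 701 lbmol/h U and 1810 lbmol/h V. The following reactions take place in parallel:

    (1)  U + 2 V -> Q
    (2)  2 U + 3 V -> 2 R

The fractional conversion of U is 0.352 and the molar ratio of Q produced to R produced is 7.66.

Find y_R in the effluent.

Conversion of U: U consumed = 0.352 × 701 = 246.8 lbmol/h = 1ξ₁ + 2ξ₂.
Selectivity: 1ξ₁ / (2ξ₂) = 7.66 → ξ₁ = 15.32 ξ₂.
Substitute: (1·15.32 + 2) ξ₂ = 246.8 → ξ₂ = 14.25 lbmol/h, ξ₁ = 218.3 lbmol/h.
Outlet amounts (n = n₀ + Σ ν·ξ):
  U: 701 − 1(218.3) − 2(14.25) = 454.2
  V: 1810 − 2(218.3) − 3(14.25) = 1331
  Q: 0 + 1(218.3) = 218.3
  R: 0 + 2(14.25) = 28.49
Total out = 2032 lbmol/h; y_R = 28.49 / 2032 = 0.01402.

0.014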